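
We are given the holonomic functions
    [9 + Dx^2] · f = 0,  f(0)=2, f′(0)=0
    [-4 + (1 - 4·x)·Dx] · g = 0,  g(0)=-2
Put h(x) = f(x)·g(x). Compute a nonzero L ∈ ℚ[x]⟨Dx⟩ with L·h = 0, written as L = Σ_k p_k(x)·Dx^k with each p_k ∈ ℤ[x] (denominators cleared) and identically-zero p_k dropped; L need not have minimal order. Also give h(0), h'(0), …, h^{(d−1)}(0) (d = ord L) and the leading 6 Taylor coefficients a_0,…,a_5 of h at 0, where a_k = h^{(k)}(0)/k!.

f: a_k = 2, 0, -9, 0, 27/4, 0, …
g: a_k = -2, -8, -32, -128, -512, -2048, …
f·g: L₀ = L_f ⊗_s L_g, ord ≤ 2·1.
L = (-9 + 36·x) + 8·Dx + (-1 + 4·x)·Dx^2  (order 2).
h: a_k = -4, -16, -46, -184, -1499/2, -2998, …
ICs: h(0) = -4, h′(0) = -16.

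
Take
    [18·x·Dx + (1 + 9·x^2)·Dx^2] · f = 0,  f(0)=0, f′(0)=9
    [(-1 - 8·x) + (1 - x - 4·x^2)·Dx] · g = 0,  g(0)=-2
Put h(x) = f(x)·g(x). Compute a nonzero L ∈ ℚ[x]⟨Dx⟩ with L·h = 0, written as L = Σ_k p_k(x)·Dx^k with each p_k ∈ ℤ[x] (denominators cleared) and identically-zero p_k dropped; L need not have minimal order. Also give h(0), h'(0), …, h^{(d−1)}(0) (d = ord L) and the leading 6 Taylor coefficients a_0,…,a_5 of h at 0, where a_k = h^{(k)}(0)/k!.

L = (8 + 18·x + 216·x^2) + (2 - 2·x + 36·x^2 + 216·x^3)·Dx + (-1 + x - 5·x^2 + 9·x^3 + 36·x^4)·Dx^2  (order 2).
h: a_k = 0, -18, -18, -36, -108, -2718/5, …
ICs: h(0) = 0, h′(0) = -18.

f: a_k = 0, 9, 0, -27, 0, 729/5, …
g: a_k = -2, -2, -10, -18, -58, -130, …
h₀=f·g: eliminate ⇒ L₀, order ≤ 2·1.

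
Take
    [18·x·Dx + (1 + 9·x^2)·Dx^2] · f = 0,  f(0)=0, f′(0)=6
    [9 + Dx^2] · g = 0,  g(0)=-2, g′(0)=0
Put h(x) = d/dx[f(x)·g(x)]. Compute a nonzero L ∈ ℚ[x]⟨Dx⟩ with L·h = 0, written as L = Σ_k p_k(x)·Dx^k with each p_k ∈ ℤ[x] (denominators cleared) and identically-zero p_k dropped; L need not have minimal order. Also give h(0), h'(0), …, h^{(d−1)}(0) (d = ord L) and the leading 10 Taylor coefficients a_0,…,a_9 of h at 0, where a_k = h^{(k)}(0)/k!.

f: a_k = 0, 6, 0, -18, 0, 486/5, 0, -4374/7, 0, 4374, …
g: a_k = -2, 0, 9, 0, -27/4, 0, 81/40, 0, -729/2240, 0, …
Sym-product of L_f,L_g gives L₀ (≤ ord 4).
h₀' ⇒ L via d/dx closure of L₀.
L = (8910 + 214326·x^2 + 3024621·x^4 + 5668704·x^6 + 6377292·x^8 + 9565938·x^10 + 43046721·x^12) + (5508·x + 207036·x^3 + 1837080·x^5 + 4723920·x^7 + 10628820·x^9 + 19131876·x^11)·Dx + (1080 + 27540·x^2 + 389286·x^4 + 971028·x^6 + 1889568·x^8 + 4251528·x^10 + 9565938·x^12)·Dx^2 + (612·x + 23004·x^3 + 204120·x^5 + 524880·x^7 + 1180980·x^9 + 2125764·x^11)·Dx^3 + (10 + 414·x^2 + 5913·x^4 + 37908·x^6 + 131220·x^8 + 354294·x^10 + 531441·x^12)·Dx^4  (order 4).
h: a_k = -12, 0, 270, 0, -3969/2, 0, 316143/20, 0, -151867467/1120, 0, …
ICs: h(0) = -12, h′(0) = 0, h′′(0) = 540, h′′′(0) = 0.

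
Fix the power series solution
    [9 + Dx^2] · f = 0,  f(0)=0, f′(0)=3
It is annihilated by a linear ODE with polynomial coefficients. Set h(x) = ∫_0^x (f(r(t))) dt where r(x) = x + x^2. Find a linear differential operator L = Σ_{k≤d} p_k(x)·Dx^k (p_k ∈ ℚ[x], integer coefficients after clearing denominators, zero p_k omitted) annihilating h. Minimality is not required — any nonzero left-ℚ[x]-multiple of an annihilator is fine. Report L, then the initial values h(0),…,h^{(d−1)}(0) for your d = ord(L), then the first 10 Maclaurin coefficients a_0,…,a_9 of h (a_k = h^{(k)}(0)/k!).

f: a_k = 0, 3, 0, -9/2, 0, 81/40, 0, -243/560, 0, 243/4480, …
Substitute x→r, Dx→(1/r')Dx; clear ⇒ L₀.
Integrate: L := L₀·Dx.
L = (9 + 54·x + 108·x^2 + 72·x^3)·Dx - 2·Dx^2 + (1 + 2·x)·Dx^3  (order 3).
h: a_k = 0, 0, 3/2, 1, -9/8, -27/10, -153/80, 45/56, 11097/4480, 153/80, …
ICs: h(0) = 0, h′(0) = 0, h′′(0) = 3.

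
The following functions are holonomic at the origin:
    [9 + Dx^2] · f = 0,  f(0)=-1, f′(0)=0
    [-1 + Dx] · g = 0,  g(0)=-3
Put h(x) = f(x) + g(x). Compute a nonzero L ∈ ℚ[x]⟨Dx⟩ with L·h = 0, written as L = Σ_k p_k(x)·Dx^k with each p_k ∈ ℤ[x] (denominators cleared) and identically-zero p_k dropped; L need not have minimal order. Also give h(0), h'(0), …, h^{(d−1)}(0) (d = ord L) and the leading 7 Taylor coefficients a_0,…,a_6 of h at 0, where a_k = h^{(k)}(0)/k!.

f: a_k = -1, 0, 9/2, 0, -27/8, 0, 81/80, …
g: a_k = -3, -3, -3/2, -1/2, -1/8, -1/40, -1/240, …
Weyl lclm of L_f,L_g ⇒ L₀ (ord ≤ 3).
L = -9 + 9·Dx - Dx^2 + Dx^3  (order 3).
h: a_k = -4, -3, 3, -1/2, -7/2, -1/40, 121/120, …
ICs: h(0) = -4, h′(0) = -3, h′′(0) = 6.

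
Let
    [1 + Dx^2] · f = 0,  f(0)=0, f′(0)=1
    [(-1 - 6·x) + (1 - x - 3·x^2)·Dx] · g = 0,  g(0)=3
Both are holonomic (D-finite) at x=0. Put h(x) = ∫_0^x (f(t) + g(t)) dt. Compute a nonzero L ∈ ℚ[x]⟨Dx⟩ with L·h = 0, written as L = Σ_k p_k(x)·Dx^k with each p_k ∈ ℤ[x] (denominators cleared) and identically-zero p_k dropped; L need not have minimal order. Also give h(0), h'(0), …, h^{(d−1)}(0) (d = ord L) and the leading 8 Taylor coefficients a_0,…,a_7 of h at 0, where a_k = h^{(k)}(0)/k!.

L = (-43 - 292·x - 307·x^2 - 624·x^3 - 45·x^4 - 54·x^5)·Dx + (9 + 7·x + 6·x^2 - 91·x^3 - 144·x^4 - 27·x^5 - 27·x^6)·Dx^2 + (-43 - 292·x - 307·x^2 - 624·x^3 - 45·x^4 - 54·x^5)·Dx^3 + (9 + 7·x + 6·x^2 - 91·x^3 - 144·x^4 - 27·x^5 - 27·x^6)·Dx^4  (order 4).
h: a_k = 0, 3, 2, 4, 125/24, 57/5, 14401/720, 291/7, …
ICs: h(0) = 0, h′(0) = 3, h′′(0) = 4, h′′′(0) = 24.

f: a_k = 0, 1, 0, -1/6, 0, 1/120, 0, -1/5040, …
g: a_k = 3, 3, 12, 21, 57, 120, 291, 651, …
Sum ⇒ L₀ = lclm(L_f,L_g) in ℚ(x)⟨Dx⟩.
h=∫₀ˣh₀: take L = L₀·Dx.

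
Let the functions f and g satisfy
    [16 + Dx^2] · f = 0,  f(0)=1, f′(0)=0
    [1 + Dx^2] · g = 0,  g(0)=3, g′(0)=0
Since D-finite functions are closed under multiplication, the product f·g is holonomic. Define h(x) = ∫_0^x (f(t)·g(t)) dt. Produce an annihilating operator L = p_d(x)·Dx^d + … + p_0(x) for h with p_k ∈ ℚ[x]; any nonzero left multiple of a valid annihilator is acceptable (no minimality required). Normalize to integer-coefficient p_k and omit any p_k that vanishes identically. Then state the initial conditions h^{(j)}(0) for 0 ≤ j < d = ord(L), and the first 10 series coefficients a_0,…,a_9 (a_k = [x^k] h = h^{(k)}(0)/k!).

L = 225·Dx + 34·Dx^3 + Dx^5  (order 5).
h: a_k = 0, 3, 0, -17/2, 0, 353/40, 0, -8177/1680, 0, 198593/120960, …
ICs: h(0) = 0, h′(0) = 3, h′′(0) = 0, h′′′(0) = -51, h′′′′(0) = 0.

f: a_k = 1, 0, -8, 0, 32/3, 0, -256/45, 0, 512/315, 0, …
g: a_k = 3, 0, -3/2, 0, 1/8, 0, -1/240, 0, 1/13440, 0, …
f·g: L₀ = L_f ⊗_s L_g, ord ≤ 2·2.
∫: right-multiply L₀ by Dx.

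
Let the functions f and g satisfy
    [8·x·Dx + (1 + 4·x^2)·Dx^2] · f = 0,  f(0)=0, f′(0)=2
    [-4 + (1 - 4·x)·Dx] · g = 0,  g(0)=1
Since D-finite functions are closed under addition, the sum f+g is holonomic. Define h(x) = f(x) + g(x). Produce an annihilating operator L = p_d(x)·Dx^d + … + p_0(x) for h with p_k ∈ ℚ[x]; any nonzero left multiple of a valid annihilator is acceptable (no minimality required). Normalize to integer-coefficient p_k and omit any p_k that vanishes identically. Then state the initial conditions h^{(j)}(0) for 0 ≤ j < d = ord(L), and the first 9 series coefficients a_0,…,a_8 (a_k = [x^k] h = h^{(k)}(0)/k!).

f: a_k = 0, 2, 0, -8/3, 0, 32/5, 0, -128/7, 0, …
g: a_k = 1, 4, 16, 64, 256, 1024, 4096, 16384, 65536, …
f+g: L₀ = lclm(L_f,L_g), ord ≤ 2+1.
L = (8 - 128·x - 96·x^2)·Dx + (-13 + 8·x - 100·x^2 - 96·x^3)·Dx^2 + (1 - 3·x - 12·x^3 - 16·x^4)·Dx^3  (order 3).
h: a_k = 1, 6, 16, 184/3, 256, 5152/5, 4096, 114560/7, 65536, …
ICs: h(0) = 1, h′(0) = 6, h′′(0) = 32.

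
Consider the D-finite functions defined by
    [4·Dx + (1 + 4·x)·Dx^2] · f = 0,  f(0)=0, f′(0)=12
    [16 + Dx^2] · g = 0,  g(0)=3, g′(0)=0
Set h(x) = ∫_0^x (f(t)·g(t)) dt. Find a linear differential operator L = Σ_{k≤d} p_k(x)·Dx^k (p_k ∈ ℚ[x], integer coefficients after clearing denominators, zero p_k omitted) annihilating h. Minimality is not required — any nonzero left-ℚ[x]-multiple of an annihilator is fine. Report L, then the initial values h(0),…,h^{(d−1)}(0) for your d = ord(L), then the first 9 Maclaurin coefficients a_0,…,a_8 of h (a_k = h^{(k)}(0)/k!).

f: a_k = 0, 12, -24, 64, -192, 3072/5, -2048, 49152/7, -24576, …
g: a_k = 3, 0, -24, 0, 32, 0, -256/15, 0, 512/105, …
f·g: L₀ = L_f ⊗_s L_g, ord ≤ 2·2.
h=∫h₀ ⇒ L = L₀·Dx.
L = (-768 + 6144·x + 77824·x^2 + 262144·x^3 + 262144·x^4)·Dx + (256 + 5120·x + 24576·x^2 + 32768·x^3)·Dx^2 + (1280·x + 10752·x^2 + 32768·x^3 + 32768·x^4)·Dx^3 + (16 + 320·x + 1536·x^2 + 2048·x^3)·Dx^4 + (3 + 56·x + 368·x^2 + 1024·x^3 + 1024·x^4)·Dx^5  (order 5).
h: a_k = 0, 0, 18, -24, -24, 0, 576/5, -2304/7, 35712/35, …
ICs: h(0) = 0, h′(0) = 0, h′′(0) = 36, h′′′(0) = -144, h′′′′(0) = -576.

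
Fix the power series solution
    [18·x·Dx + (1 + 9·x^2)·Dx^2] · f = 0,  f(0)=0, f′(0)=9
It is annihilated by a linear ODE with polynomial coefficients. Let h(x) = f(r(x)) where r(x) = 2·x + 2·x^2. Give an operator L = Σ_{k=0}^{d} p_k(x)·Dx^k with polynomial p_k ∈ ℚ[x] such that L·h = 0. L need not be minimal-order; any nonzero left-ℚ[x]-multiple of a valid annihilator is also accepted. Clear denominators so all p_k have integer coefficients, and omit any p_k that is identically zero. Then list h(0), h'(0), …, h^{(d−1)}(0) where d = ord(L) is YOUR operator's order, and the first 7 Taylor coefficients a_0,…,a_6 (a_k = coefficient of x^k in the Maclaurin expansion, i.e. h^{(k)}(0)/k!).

f: a_k = 0, 9, 0, -27, 0, 729/5, 0, …
f∘r: x↦r, Dx↦Dx/r' in L_f ⇒ L₀.
L = (-2 + 72·x + 288·x^2 + 432·x^3 + 216·x^4)·Dx + (1 + 2·x + 36·x^2 + 144·x^3 + 180·x^4 + 72·x^5)·Dx^2  (order 2).
h: a_k = 0, 18, 18, -216, -648, 20088/5, 23112, …
ICs: h(0) = 0, h′(0) = 18.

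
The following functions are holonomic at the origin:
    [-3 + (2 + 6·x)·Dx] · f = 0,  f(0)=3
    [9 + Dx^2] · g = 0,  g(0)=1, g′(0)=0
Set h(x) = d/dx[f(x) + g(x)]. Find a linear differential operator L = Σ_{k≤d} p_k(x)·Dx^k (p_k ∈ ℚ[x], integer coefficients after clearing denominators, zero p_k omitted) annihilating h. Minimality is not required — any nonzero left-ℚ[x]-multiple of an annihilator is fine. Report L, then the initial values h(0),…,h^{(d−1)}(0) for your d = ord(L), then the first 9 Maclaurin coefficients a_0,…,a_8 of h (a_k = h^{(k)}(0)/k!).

L = (-513 - 648·x - 972·x^2) + (-126 - 810·x - 1944·x^2 - 1944·x^3)·Dx + (-57 - 72·x - 108·x^2)·Dx^2 + (-14 - 90·x - 216·x^2 - 216·x^3)·Dx^3  (order 3).
h: a_k = 9/2, -63/4, 243/16, -783/32, 25515/256, -704457/2560, 1515591/2048, -295353621/143360, 379980315/65536, …
ICs: h(0) = 9/2, h′(0) = -63/4, h′′(0) = 243/8.

f: a_k = 3, 9/2, -27/8, 81/16, -1215/128, 5103/256, -45927/1024, 216513/2048, -8444007/32768, …
g: a_k = 1, 0, -9/2, 0, 27/8, 0, -81/80, 0, 729/4480, …
f+g: L₀ = lclm(L_f,L_g), ord ≤ 1+2.
Derive L from L₀ (diff closure).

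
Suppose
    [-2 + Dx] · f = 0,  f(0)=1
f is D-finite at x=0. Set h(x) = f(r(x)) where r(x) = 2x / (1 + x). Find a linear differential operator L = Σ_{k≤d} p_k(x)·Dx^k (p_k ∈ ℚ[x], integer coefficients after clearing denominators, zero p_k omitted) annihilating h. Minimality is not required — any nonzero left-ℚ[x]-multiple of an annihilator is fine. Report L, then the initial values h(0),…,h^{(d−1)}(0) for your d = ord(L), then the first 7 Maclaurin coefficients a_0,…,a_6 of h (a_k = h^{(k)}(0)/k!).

L = -4 + (1 + 2·x + x^2)·Dx  (order 1).
h: a_k = 1, 4, 4, -4/3, -4/3, 28/15, -44/45, …
ICs: h(0) = 1.

f: a_k = 1, 2, 2, 4/3, 2/3, 4/15, 4/45, …
Substitute x→r, Dx→(1/r')Dx; clear ⇒ L₀.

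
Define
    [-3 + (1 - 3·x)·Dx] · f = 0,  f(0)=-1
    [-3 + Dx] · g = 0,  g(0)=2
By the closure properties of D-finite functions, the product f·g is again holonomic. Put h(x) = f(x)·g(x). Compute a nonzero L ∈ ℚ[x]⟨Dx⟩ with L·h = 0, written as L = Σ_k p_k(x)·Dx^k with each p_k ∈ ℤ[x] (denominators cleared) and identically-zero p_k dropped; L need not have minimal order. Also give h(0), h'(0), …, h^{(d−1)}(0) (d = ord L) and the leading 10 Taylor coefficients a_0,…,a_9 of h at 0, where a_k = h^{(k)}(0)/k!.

f: a_k = -1, -3, -9, -27, -81, -243, -729, -2187, -6561, -19683, …
g: a_k = 2, 6, 9, 9, 27/4, 81/20, 81/40, 243/280, 729/2240, 243/2240, …
L₀ := L_f ⊗_s L_g (sym. prod.), ord ≤ 1.
L = (6 - 9·x) + (-1 + 3·x)·Dx  (order 1).
h: a_k = -2, -12, -45, -144, -1755/4, -13203/10, -158517/40, -166455/14, -79899129/2240, -23969763/224, …
ICs: h(0) = -2.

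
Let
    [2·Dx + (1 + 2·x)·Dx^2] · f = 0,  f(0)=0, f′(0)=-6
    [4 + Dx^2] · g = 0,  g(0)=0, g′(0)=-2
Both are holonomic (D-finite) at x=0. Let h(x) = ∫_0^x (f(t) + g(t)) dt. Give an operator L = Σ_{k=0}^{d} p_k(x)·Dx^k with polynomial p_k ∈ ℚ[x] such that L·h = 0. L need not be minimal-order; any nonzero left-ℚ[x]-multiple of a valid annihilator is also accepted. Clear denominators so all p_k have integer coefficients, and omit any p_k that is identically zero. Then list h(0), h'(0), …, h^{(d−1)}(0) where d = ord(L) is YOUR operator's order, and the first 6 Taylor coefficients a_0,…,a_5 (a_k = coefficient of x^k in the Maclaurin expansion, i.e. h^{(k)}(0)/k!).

f: a_k = 0, -6, 6, -8, 12, -96/5, …
g: a_k = 0, -2, 0, 4/3, 0, -4/15, …
h₀=f+g: left-lcm gives L₀, ord ≤ 4.
Integrate: L := L₀·Dx.
L = (56 + 32·x + 32·x^2)·Dx^2 + (12 + 40·x + 48·x^2 + 32·x^3)·Dx^3 + (14 + 8·x + 8·x^2)·Dx^4 + (3 + 10·x + 12·x^2 + 8·x^3)·Dx^5  (order 5).
h: a_k = 0, 0, -4, 2, -5/3, 12/5, …
ICs: h(0) = 0, h′(0) = 0, h′′(0) = -8, h′′′(0) = 12, h′′′′(0) = -40.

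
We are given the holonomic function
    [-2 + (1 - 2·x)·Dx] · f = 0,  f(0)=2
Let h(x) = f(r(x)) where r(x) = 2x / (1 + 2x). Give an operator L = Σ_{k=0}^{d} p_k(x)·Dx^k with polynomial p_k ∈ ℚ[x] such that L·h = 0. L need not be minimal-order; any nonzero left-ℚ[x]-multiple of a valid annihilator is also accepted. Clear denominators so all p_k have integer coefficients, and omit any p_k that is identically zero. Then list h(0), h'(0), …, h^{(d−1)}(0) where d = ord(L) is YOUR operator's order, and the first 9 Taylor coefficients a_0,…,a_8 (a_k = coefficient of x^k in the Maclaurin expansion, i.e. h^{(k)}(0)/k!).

f: a_k = 2, 4, 8, 16, 32, 64, 128, 256, 512, …
L₀ from L_f via x↦r, Dx↦r'^{-1}Dx.
L = 4 + (-1 + 4·x^2)·Dx  (order 1).
h: a_k = 2, 8, 16, 32, 64, 128, 256, 512, 1024, …
ICs: h(0) = 2.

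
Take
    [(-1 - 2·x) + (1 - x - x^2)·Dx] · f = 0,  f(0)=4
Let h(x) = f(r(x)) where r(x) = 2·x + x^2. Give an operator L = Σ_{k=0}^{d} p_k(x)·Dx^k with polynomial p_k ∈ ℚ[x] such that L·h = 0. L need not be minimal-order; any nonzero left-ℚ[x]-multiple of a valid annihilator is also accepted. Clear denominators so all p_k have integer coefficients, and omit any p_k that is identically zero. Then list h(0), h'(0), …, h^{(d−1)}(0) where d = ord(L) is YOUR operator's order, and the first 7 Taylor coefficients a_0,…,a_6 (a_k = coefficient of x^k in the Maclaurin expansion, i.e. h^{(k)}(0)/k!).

f: a_k = 4, 4, 8, 12, 20, 32, 52, …
L₀ from L_f via x↦r, Dx↦r'^{-1}Dx.
L = (2 + 10·x + 12·x^2 + 4·x^3) + (-1 + 2·x + 5·x^2 + 4·x^3 + x^4)·Dx  (order 1).
h: a_k = 4, 8, 36, 128, 472, 1736, 6380, …
ICs: h(0) = 4.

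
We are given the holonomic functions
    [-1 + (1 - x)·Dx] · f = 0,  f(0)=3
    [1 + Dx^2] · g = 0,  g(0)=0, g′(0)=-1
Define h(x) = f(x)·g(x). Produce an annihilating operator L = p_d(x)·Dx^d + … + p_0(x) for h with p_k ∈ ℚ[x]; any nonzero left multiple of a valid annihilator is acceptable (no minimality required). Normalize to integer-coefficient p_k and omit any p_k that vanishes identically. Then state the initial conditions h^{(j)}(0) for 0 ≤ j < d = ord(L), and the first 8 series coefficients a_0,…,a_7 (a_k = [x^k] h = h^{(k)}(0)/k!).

L = (-1 + x) + 2·Dx + (-1 + x)·Dx^2  (order 2).
h: a_k = 0, -3, -3, -5/2, -5/2, -101/40, -101/40, -4241/1680, …
ICs: h(0) = 0, h′(0) = -3.

f: a_k = 3, 3, 3, 3, 3, 3, 3, 3, …
g: a_k = 0, -1, 0, 1/6, 0, -1/120, 0, 1/5040, …
Product ⇒ symmetric product L₀, ord ≤ 2.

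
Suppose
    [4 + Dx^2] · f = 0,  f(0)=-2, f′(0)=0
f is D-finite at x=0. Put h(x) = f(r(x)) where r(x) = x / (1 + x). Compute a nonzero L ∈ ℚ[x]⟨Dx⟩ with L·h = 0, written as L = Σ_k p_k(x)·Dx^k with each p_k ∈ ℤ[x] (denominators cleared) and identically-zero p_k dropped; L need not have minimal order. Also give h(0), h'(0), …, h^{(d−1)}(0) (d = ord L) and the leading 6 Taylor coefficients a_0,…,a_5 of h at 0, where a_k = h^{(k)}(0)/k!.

L = 4 + (2 + 6·x + 6·x^2 + 2·x^3)·Dx + (1 + 4·x + 6·x^2 + 4·x^3 + x^4)·Dx^2  (order 2).
h: a_k = -2, 0, 4, -8, 32/3, -32/3, …
ICs: h(0) = -2, h′(0) = 0.

f: a_k = -2, 0, 4, 0, -4/3, 0, …
Substitute x→r, Dx→(1/r')Dx; clear ⇒ L₀.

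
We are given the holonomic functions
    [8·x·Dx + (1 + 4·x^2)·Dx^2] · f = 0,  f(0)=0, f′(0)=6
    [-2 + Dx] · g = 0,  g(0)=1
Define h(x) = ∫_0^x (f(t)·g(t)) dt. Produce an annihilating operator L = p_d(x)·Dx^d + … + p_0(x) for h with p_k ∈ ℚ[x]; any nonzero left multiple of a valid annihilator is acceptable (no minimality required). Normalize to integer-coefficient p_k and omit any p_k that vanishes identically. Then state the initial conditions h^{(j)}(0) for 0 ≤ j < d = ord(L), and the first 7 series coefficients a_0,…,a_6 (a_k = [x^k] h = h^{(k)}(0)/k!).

L = (4 - 16·x + 16·x^2)·Dx + (-4 + 8·x - 16·x^2)·Dx^2 + (1 + 4·x^2)·Dx^3  (order 3).
h: a_k = 0, 0, 3, 4, 1, -8/5, 6/5, …
ICs: h(0) = 0, h′(0) = 0, h′′(0) = 6.

f: a_k = 0, 6, 0, -8, 0, 96/5, 0, …
g: a_k = 1, 2, 2, 4/3, 2/3, 4/15, 4/45, …
L₀ := L_f ⊗_s L_g (sym. prod.), ord ≤ 2.
Integrate: L := L₀·Dx.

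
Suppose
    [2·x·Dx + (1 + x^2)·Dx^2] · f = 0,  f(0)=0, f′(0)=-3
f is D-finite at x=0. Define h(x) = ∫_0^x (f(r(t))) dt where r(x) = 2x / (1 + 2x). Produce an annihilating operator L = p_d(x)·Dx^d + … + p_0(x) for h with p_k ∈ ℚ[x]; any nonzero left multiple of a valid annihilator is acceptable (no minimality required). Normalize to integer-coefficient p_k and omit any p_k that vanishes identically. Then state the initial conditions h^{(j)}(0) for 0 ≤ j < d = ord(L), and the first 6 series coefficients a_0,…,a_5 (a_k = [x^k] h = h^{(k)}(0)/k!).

f: a_k = 0, -3, 0, 1, 0, -3/5, …
L₀ from L_f via x↦r, Dx↦r'^{-1}Dx.
Integrate: L := L₀·Dx.
L = (4 + 16·x)·Dx^2 + (1 + 4·x + 8·x^2)·Dx^3  (order 3).
h: a_k = 0, 0, -3, 4, -4, 0, …
ICs: h(0) = 0, h′(0) = 0, h′′(0) = -6.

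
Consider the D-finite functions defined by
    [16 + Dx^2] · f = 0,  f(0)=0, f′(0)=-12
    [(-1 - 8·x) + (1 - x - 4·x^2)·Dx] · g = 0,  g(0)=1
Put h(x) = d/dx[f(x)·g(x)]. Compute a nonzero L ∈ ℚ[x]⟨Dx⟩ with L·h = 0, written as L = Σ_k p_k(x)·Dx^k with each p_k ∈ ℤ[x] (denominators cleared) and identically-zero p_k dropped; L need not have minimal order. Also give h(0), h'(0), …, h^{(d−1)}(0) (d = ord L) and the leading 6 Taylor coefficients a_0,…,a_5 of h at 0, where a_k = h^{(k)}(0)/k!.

L = (-12 - 64·x - 224·x^2 + 256·x^3 + 512·x^4) + (-1 - 4·x + 48·x^2 + 128·x^3)·Dx + (1 - 3·x - 10·x^2 + 16·x^3 + 32·x^4)·Dx^2  (order 2).
h: a_k = -12, -24, -84, -304, -1068, -15528/5, …
ICs: h(0) = -12, h′(0) = -24.

f: a_k = 0, -12, 0, 32, 0, -128/5, …
g: a_k = 1, 1, 5, 9, 29, 65, …
L₀ := L_f ⊗_s L_g (sym. prod.), ord ≤ 2.
h=h₀': d/dx-closure on L₀ ⇒ L.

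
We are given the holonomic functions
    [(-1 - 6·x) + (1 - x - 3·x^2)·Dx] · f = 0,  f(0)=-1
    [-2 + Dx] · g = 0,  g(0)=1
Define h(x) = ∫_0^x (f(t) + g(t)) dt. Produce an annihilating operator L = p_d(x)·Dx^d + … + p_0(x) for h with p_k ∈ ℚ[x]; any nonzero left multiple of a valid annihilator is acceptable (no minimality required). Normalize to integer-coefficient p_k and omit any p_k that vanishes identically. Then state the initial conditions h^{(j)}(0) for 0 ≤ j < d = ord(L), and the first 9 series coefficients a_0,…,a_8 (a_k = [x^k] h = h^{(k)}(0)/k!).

L = (-12 - 16·x - 144·x^2 - 72·x^3)·Dx + (4 + 26·x + 74·x^2 - 24·x^3 - 36·x^4)·Dx^2 + (1 - 9·x - x^2 + 30·x^3 + 18·x^4)·Dx^3  (order 3).
h: a_k = 0, 0, 1/2, -2/3, -17/12, -11/3, -298/45, -623/45, -68347/2520, …
ICs: h(0) = 0, h′(0) = 0, h′′(0) = 1.

f: a_k = -1, -1, -4, -7, -19, -40, -97, -217, -508, …
g: a_k = 1, 2, 2, 4/3, 2/3, 4/15, 4/45, 8/315, 2/315, …
h₀=f+g: left-lcm gives L₀, ord ≤ 2.
h=∫₀ˣh₀: take L = L₀·Dx.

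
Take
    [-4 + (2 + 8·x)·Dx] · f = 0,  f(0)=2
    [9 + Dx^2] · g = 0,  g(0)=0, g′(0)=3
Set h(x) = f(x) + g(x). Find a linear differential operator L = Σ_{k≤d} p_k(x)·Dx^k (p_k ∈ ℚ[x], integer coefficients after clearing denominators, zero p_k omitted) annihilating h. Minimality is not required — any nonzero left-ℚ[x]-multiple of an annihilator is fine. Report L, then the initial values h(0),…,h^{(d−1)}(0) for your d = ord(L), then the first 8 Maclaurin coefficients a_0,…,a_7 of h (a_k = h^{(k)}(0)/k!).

L = (-378 - 1296·x - 2592·x^2) + (45 + 828·x + 3888·x^2 + 5184·x^3)·Dx + (-42 - 144·x - 288·x^2)·Dx^2 + (5 + 92·x + 432·x^2 + 576·x^3)·Dx^3  (order 3).
h: a_k = 2, 7, -4, 7/2, -20, 2321/40, -168, 295437/560, …
ICs: h(0) = 2, h′(0) = 7, h′′(0) = -8.

f: a_k = 2, 4, -4, 8, -20, 56, -168, 528, …
g: a_k = 0, 3, 0, -9/2, 0, 81/40, 0, -243/560, …
L₀ := lclm(L_f,L_g); ord L₀ ≤ 1+2.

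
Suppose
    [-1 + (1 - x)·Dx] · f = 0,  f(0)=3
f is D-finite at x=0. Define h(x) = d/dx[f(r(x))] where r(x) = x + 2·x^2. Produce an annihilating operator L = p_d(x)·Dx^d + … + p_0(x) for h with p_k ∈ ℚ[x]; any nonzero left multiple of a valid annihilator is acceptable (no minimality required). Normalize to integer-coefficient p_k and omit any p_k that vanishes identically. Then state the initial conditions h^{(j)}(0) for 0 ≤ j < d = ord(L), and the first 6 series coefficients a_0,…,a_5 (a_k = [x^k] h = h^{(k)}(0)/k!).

L = (6 + 12·x + 24·x^2) + (-1 - 3·x + 6·x^2 + 8·x^3)·Dx  (order 1).
h: a_k = 3, 18, 45, 132, 315, 774, …
ICs: h(0) = 3.

f: a_k = 3, 3, 3, 3, 3, 3, …
f∘r: x↦r, Dx↦Dx/r' in L_f ⇒ L₀.
h=h₀': d/dx-closure on L₀ ⇒ L.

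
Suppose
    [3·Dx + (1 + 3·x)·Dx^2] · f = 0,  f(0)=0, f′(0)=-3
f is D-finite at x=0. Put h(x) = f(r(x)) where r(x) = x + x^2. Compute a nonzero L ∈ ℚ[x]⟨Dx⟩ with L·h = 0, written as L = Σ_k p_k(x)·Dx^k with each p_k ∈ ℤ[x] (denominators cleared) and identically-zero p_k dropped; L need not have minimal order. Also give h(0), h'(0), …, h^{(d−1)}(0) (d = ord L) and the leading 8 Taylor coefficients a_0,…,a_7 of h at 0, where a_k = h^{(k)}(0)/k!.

L = (1 + 6·x + 6·x^2)·Dx + (1 + 5·x + 9·x^2 + 6·x^3)·Dx^2  (order 2).
h: a_k = 0, -3, 3/2, 0, -9/4, 27/5, -9, 81/7, …
ICs: h(0) = 0, h′(0) = -3.

f: a_k = 0, -3, 9/2, -9, 81/4, -243/5, 243/2, -2187/7, …
Substitute x→r, Dx→(1/r')Dx; clear ⇒ L₀.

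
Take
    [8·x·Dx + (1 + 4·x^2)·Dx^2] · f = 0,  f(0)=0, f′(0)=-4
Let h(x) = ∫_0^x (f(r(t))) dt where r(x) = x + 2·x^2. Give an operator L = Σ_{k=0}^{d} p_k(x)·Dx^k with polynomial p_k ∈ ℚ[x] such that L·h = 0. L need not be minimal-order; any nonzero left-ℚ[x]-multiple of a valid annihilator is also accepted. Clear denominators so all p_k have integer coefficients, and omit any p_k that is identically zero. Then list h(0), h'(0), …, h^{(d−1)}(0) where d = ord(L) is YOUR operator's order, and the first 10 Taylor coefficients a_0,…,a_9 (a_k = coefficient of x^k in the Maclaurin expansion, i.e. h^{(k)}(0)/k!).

L = (-4 + 8·x + 64·x^2 + 192·x^3 + 192·x^4)·Dx^2 + (1 + 4·x + 4·x^2 + 32·x^3 + 80·x^4 + 64·x^5)·Dx^3  (order 3).
h: a_k = 0, 0, -2, -8/3, 4/3, 32/5, 128/15, -256/21, -416/7, -512/9, …
ICs: h(0) = 0, h′(0) = 0, h′′(0) = -4.

f: a_k = 0, -4, 0, 16/3, 0, -64/5, 0, 256/7, 0, -1024/9, …
L₀ from L_f via x↦r, Dx↦r'^{-1}Dx.
Integrate: L := L₀·Dx.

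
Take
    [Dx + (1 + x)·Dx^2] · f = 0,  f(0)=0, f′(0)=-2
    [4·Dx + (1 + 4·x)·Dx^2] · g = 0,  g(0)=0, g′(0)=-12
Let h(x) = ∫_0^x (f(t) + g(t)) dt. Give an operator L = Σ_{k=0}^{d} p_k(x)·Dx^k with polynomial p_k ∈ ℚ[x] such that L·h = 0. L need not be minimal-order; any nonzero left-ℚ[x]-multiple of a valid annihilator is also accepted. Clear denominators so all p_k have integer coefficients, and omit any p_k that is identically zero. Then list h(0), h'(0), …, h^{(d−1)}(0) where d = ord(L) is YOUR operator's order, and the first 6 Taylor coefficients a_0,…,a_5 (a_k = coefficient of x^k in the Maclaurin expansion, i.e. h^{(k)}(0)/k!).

f: a_k = 0, -2, 1, -2/3, 1/2, -2/5, …
g: a_k = 0, -12, 24, -64, 192, -3072/5, …
h₀=f+g: left-lcm gives L₀, ord ≤ 4.
h=∫h₀ ⇒ L = L₀·Dx.
L = 8·Dx^2 + (10 + 16·x)·Dx^3 + (1 + 5·x + 4·x^2)·Dx^4  (order 4).
h: a_k = 0, 0, -7, 25/3, -97/6, 77/2, …
ICs: h(0) = 0, h′(0) = 0, h′′(0) = -14, h′′′(0) = 50.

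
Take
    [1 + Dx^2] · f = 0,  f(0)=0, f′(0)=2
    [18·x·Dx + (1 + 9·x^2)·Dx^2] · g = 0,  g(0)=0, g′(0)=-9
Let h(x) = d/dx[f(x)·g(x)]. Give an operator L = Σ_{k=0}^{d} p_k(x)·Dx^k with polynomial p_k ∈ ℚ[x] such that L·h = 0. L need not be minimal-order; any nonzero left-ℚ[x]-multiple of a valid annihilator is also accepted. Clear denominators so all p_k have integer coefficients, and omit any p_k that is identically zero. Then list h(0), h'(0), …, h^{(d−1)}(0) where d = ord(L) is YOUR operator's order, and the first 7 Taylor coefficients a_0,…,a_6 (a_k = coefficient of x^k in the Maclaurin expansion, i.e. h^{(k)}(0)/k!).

f: a_k = 0, 2, 0, -1/3, 0, 1/60, 0, …
g: a_k = 0, -9, 0, 27, 0, -729/5, 0, …
L₀ := L_f ⊗_s L_g (sym. prod.), ord ≤ 4.
Differentiate: ansatz ord ≤ ord L₀ ⇒ L.
L = (38998 + 738774·x^2 + 15162957·x^4 + 3032640·x^6 - 78732·x^8 - 1771470·x^10 + 531441·x^12) + (20772·x + 1033884·x^3 + 7902360·x^5 + 2624400·x^7 + 1180980·x^9 + 2125764·x^11)·Dx + (39368 + 755028·x^2 + 15369750·x^4 + 3887028·x^6 + 314928·x^8 - 1417176·x^10 + 1062882·x^12)·Dx^2 + (20772·x + 1033884·x^3 + 7902360·x^5 + 2624400·x^7 + 1180980·x^9 + 2125764·x^11)·Dx^3 + (370 + 16254·x^2 + 206793·x^4 + 854388·x^6 + 393660·x^8 + 354294·x^10 + 531441·x^12)·Dx^4  (order 4).
h: a_k = 0, -36, 0, 228, 0, -3609/2, 0, …
ICs: h(0) = 0, h′(0) = -36, h′′(0) = 0, h′′′(0) = 1368.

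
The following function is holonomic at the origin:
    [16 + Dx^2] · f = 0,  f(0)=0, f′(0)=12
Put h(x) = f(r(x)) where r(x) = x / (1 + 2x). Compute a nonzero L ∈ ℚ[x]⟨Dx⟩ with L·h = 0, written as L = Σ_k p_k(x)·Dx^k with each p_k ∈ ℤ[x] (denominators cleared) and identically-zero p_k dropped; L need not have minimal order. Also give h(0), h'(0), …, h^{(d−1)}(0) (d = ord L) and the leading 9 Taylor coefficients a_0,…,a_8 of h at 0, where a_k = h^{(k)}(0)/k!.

f: a_k = 0, 12, 0, -32, 0, 128/5, 0, -1024/105, 0, …
L₀ from L_f via x↦r, Dx↦r'^{-1}Dx.
L = 16 + (4 + 24·x + 48·x^2 + 32·x^3)·Dx + (1 + 8·x + 24·x^2 + 32·x^3 + 16·x^4)·Dx^2  (order 2).
h: a_k = 0, 12, -24, 16, 96, -2752/5, 1920, -565504/105, 194048/15, …
ICs: h(0) = 0, h′(0) = 12.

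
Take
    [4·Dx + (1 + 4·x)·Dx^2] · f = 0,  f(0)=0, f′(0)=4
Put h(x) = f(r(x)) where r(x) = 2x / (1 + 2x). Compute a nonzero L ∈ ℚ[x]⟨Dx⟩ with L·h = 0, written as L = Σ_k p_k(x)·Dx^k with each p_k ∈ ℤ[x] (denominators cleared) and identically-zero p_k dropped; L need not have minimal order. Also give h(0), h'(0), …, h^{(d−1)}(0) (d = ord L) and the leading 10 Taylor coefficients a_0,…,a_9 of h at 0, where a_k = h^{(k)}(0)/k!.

f: a_k = 0, 4, -8, 64/3, -64, 1024/5, -2048/3, 16384/7, -8192, 262144/9, …
f∘r: x↦r, Dx↦Dx/r' in L_f ⇒ L₀.
L = (12 + 40·x)·Dx + (1 + 12·x + 20·x^2)·Dx^2  (order 2).
h: a_k = 0, 8, -48, 992/3, -2496, 99968/5, -166656, 9999872/7, -12499968, 999999488/9, …
ICs: h(0) = 0, h′(0) = 8.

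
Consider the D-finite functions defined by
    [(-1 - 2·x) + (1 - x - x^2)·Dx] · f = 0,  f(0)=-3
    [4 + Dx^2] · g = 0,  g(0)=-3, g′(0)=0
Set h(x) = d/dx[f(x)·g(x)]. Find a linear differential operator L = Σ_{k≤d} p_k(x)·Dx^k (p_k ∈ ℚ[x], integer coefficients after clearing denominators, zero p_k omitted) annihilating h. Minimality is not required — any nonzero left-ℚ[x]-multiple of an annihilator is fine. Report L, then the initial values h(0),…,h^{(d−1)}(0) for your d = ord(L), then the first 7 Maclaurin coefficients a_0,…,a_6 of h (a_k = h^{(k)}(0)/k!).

L = (-6 - 16·x - 8·x^2 + 16·x^3 + 8·x^4) + (-1 + 2·x + 12·x^2 + 8·x^3)·Dx + (1 - 3·x - x^2 + 4·x^3 + 2·x^4)·Dx^2  (order 2).
h: a_k = 9, 0, 27, 60, 120, 1146/5, 2177/5, …
ICs: h(0) = 9, h′(0) = 0.

f: a_k = -3, -3, -6, -9, -15, -24, -39, …
g: a_k = -3, 0, 6, 0, -2, 0, 4/15, …
h₀=f·g: eliminate ⇒ L₀, order ≤ 1·2.
Derive L from L₀ (diff closure).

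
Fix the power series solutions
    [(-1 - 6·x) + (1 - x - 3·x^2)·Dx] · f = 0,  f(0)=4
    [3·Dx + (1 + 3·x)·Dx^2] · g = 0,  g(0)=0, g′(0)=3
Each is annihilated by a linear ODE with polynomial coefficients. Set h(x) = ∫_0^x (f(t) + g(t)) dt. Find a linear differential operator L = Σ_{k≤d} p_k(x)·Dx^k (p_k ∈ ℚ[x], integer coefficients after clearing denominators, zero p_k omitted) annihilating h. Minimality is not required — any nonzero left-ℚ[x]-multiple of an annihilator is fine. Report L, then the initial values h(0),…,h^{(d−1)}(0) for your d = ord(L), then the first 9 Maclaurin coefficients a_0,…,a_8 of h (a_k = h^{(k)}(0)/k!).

f: a_k = 4, 4, 16, 28, 76, 160, 388, 868, 2032, …
g: a_k = 0, 3, -9/2, 9, -81/4, 243/5, -243/2, 2187/7, -6561/8, …
f+g: L₀ = lclm(L_f,L_g), ord ≤ 1+2.
∫: right-multiply L₀ by Dx.
L = (270 + 1422·x + 3780·x^2 + 2916·x^3 + 2916·x^4)·Dx^2 + (24 + 468·x + 2736·x^2 + 5616·x^3 + 5994·x^4 + 4860·x^5)·Dx^3 + (-11 - 79·x - 129·x^2 + 171·x^3 + 783·x^4 + 1377·x^5 + 972·x^6)·Dx^4  (order 4).
h: a_k = 0, 4, 7/2, 23/6, 37/4, 223/20, 1043/30, 533/14, 8263/56, …
ICs: h(0) = 0, h′(0) = 4, h′′(0) = 7, h′′′(0) = 23.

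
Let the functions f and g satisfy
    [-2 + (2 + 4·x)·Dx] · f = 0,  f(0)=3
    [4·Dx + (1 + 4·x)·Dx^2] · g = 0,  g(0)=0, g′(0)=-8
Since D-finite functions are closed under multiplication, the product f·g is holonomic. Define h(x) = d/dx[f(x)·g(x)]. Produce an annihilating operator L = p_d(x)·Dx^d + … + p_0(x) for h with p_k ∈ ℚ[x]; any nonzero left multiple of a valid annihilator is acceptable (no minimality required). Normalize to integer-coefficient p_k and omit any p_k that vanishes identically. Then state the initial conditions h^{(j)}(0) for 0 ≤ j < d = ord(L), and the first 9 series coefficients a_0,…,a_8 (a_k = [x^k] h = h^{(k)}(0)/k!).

L = (-11 - 8·x + 16·x^2) + (-14 - 36·x + 48·x^2 + 128·x^3)·Dx + (-1 - 4·x + 12·x^2 + 64·x^3 + 64·x^4)·Dx^2  (order 2).
h: a_k = -24, 48, -204, 880, -3709, 76806/5, -629127/10, 8954868/35, -116010231/112, …
ICs: h(0) = -24, h′(0) = 48.

f: a_k = 3, 3, -3/2, 3/2, -15/8, 21/8, -63/16, 99/16, -1287/128, …
g: a_k = 0, -8, 16, -128/3, 128, -2048/5, 4096/3, -32768/7, 16384, …
Product ⇒ symmetric product L₀, ord ≤ 2.
h₀' ⇒ L via d/dx closure of L₀.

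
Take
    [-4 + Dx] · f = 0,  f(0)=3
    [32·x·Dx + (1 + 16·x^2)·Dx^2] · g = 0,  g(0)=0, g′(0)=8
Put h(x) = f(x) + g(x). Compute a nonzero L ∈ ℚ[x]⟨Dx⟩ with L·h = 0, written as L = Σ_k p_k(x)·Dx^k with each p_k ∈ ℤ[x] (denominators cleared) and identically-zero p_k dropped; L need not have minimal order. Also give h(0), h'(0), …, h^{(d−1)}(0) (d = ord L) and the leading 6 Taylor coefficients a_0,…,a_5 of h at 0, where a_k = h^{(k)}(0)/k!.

f: a_k = 3, 12, 24, 32, 32, 128/5, …
g: a_k = 0, 8, 0, -128/3, 0, 2048/5, …
f+g: L₀ = lclm(L_f,L_g), ord ≤ 1+2.
L = (32 - 256·x - 512·x^2)·Dx + (-12 + 48·x + 64·x^2 - 256·x^3)·Dx^2 + (1 + 4·x + 16·x^2 + 64·x^3)·Dx^3  (order 3).
h: a_k = 3, 20, 24, -32/3, 32, 2176/5, …
ICs: h(0) = 3, h′(0) = 20, h′′(0) = 48.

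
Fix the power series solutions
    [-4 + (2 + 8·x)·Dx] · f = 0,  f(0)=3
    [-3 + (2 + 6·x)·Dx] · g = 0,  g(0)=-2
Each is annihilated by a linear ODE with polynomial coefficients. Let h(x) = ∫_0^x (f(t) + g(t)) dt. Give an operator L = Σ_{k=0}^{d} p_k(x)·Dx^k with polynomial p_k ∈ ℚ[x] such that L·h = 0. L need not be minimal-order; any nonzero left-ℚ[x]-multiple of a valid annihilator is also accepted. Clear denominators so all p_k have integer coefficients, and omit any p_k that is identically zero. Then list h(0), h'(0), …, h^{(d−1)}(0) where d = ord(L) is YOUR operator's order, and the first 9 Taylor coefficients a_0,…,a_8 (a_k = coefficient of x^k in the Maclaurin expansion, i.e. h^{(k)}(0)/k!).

L = -6·Dx + (7 + 24·x)·Dx^2 + (2 + 14·x + 24·x^2)·Dx^3  (order 3).
h: a_k = 0, 1, 3/2, -5/4, 69/32, -303/64, 3017/256, -16245/512, 738837/8192, …
ICs: h(0) = 0, h′(0) = 1, h′′(0) = 3.

f: a_k = 3, 6, -6, 12, -30, 84, -252, 792, -2574, …
g: a_k = -2, -3, 9/4, -27/8, 405/64, -1701/128, 15309/512, -72171/1024, 2814669/16384, …
L₀ := lclm(L_f,L_g); ord L₀ ≤ 1+1.
Integrate: L := L₀·Dx.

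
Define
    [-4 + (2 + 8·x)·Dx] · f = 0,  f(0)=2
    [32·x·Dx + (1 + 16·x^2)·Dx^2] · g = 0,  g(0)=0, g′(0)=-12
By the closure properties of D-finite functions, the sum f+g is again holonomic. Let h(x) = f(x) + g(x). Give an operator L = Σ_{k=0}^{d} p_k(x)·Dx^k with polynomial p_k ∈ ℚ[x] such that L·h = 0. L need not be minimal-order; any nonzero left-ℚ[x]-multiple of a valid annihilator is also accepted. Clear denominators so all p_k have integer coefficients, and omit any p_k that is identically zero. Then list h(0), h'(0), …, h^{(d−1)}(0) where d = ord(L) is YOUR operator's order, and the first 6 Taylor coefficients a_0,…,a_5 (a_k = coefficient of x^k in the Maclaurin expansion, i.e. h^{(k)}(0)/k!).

L = (-32 - 320·x + 1536·x^2 + 3072·x^3)·Dx + (-22 - 128·x + 320·x^2 + 6144·x^3 + 10752·x^4)·Dx^2 + (-1 + 12·x + 96·x^2 + 384·x^3 + 1792·x^4 + 3072·x^5)·Dx^3  (order 3).
h: a_k = 2, -8, -4, 72, -20, -2792/5, …
ICs: h(0) = 2, h′(0) = -8, h′′(0) = -8.

f: a_k = 2, 4, -4, 8, -20, 56, …
g: a_k = 0, -12, 0, 64, 0, -3072/5, …
L₀ := lclm(L_f,L_g); ord L₀ ≤ 1+2.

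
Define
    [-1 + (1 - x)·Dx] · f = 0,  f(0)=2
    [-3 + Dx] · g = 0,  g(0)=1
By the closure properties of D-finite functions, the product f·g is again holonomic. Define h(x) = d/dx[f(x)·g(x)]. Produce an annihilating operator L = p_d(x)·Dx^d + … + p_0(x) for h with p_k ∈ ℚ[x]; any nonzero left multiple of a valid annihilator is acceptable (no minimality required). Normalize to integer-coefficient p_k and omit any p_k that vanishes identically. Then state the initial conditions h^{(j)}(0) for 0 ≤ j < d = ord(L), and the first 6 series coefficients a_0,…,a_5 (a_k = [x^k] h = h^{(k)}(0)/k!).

L = (17 - 24·x + 9·x^2) + (-4 + 7·x - 3·x^2)·Dx  (order 1).
h: a_k = 8, 34, 78, 131, 184, 4659/20, …
ICs: h(0) = 8.

f: a_k = 2, 2, 2, 2, 2, 2, …
g: a_k = 1, 3, 9/2, 9/2, 27/8, 81/40, …
f·g: L₀ = L_f ⊗_s L_g, ord ≤ 1·1.
Differentiate: ansatz ord ≤ ord L₀ ⇒ L.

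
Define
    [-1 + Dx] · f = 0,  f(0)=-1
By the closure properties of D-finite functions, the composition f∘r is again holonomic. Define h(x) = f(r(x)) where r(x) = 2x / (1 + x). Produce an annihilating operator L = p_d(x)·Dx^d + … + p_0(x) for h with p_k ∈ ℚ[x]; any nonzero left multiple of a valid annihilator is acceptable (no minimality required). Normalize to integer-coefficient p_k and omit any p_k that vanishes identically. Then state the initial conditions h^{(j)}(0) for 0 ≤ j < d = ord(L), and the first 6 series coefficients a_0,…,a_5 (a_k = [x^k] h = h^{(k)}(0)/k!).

L = -2 + (1 + 2·x + x^2)·Dx  (order 1).
h: a_k = -1, -2, 0, 2/3, -2/3, 2/5, …
ICs: h(0) = -1.

f: a_k = -1, -1, -1/2, -1/6, -1/24, -1/120, …
Change of var in L_f (x↦r) gives L₀.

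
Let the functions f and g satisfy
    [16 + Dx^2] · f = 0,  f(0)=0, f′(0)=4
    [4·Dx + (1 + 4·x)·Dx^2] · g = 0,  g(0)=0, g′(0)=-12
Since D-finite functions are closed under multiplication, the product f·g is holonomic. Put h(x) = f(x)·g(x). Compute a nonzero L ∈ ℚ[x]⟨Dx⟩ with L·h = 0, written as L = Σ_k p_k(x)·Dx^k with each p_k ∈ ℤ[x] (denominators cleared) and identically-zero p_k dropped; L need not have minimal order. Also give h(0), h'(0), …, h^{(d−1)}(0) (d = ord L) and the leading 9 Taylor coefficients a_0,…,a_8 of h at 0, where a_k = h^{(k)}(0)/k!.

L = (-768 + 6144·x + 77824·x^2 + 262144·x^3 + 262144·x^4) + (256 + 5120·x + 24576·x^2 + 32768·x^3)·Dx + (1280·x + 10752·x^2 + 32768·x^3 + 32768·x^4)·Dx^2 + (16 + 320·x + 1536·x^2 + 2048·x^3)·Dx^3 + (3 + 56·x + 368·x^2 + 1024·x^3 + 1024·x^4)·Dx^4  (order 4).
h: a_k = 0, 0, -48, 96, -128, 512, -5632/3, 31744/5, -462848/21, …
ICs: h(0) = 0, h′(0) = 0, h′′(0) = -96, h′′′(0) = 576.

f: a_k = 0, 4, 0, -32/3, 0, 128/15, 0, -1024/315, 0, …
g: a_k = 0, -12, 24, -64, 192, -3072/5, 2048, -49152/7, 24576, …
L₀ := L_f ⊗_s L_g (sym. prod.), ord ≤ 4.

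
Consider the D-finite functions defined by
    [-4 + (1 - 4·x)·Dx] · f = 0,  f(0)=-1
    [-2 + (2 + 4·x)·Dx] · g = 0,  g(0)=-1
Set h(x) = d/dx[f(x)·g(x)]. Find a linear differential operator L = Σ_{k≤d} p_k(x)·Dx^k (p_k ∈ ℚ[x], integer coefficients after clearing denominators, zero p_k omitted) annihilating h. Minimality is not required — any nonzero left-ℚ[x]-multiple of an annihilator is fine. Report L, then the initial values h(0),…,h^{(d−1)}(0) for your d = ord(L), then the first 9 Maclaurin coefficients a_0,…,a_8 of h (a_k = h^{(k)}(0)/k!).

L = (39 + 120·x + 48·x^2) + (-5 + 6·x + 48·x^2 + 32·x^3)·Dx  (order 1).
h: a_k = 5, 39, 471/2, 2507/2, 50175/8, 240777/8, 2247483/16, 10273779/16, 369862479/128, …
ICs: h(0) = 5.

f: a_k = -1, -4, -16, -64, -256, -1024, -4096, -16384, -65536, …
g: a_k = -1, -1, 1/2, -1/2, 5/8, -7/8, 21/16, -33/16, 429/128, …
Product ⇒ symmetric product L₀, ord ≤ 1.
Derive L from L₀ (diff closure).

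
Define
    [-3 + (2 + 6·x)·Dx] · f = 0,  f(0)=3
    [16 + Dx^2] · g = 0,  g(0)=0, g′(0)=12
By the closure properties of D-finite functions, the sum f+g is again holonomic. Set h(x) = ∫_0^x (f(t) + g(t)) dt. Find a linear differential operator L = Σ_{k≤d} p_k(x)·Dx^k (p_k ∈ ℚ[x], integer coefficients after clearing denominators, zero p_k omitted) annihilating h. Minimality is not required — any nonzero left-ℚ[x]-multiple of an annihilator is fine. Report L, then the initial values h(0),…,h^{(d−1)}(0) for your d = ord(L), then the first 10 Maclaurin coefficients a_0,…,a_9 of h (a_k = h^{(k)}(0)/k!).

L = (-4368 - 18432·x - 27648·x^2)·Dx + (1760 + 17568·x + 55296·x^2 + 55296·x^3)·Dx^2 + (-273 - 1152·x - 1728·x^2)·Dx^3 + (110 + 1098·x + 3456·x^2 + 3456·x^3)·Dx^4  (order 4).
h: a_k = 0, 3, 33/4, -9/8, -431/64, -243/128, 58283/7680, -6561/1024, 20636713/1720320, -938223/32768, …
ICs: h(0) = 0, h′(0) = 3, h′′(0) = 33/2, h′′′(0) = -27/4.

f: a_k = 3, 9/2, -27/8, 81/16, -1215/128, 5103/256, -45927/1024, 216513/2048, -8444007/32768, 42220035/65536, …
g: a_k = 0, 12, 0, -32, 0, 128/5, 0, -1024/105, 0, 2048/945, …
L₀ := lclm(L_f,L_g); ord L₀ ≤ 1+2.
h=∫₀ˣh₀: take L = L₀·Dx.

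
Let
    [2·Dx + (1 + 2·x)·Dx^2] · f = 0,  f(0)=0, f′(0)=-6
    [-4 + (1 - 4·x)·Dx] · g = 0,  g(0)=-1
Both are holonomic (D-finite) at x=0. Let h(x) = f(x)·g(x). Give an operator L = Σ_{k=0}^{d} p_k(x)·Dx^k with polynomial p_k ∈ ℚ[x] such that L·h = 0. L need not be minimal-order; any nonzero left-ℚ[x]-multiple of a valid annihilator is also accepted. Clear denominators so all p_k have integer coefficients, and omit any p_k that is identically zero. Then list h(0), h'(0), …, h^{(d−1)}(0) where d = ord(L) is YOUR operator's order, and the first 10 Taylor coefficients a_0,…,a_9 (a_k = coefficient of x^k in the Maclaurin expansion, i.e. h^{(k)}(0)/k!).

L = 8 + (6 + 24·x)·Dx + (-1 + 2·x + 8·x^2)·Dx^2  (order 2).
h: a_k = 0, 6, 18, 80, 308, 6256/5, 24864/5, 698112/35, 2789088/35, 33486976/105, …
ICs: h(0) = 0, h′(0) = 6.

f: a_k = 0, -6, 6, -8, 12, -96/5, 32, -384/7, 96, -512/3, …
g: a_k = -1, -4, -16, -64, -256, -1024, -4096, -16384, -65536, -262144, …
h₀=f·g: eliminate ⇒ L₀, order ≤ 2·1.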